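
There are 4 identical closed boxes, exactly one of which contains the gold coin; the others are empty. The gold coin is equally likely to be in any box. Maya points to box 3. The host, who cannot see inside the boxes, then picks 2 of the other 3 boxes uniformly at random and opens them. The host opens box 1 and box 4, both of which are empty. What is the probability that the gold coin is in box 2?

1/2

Consider each possible location of the gold coin in turn.
If it is in either of boxes 1 and 4 (prior 1/4 each): that box was opened and seen not to hold the prize — ruled out; weight (1/4)·0 = 0 each.
If it is in either of boxes 2 and 3 (prior 1/4 each): the host picks exactly this set with probability 1/3 regardless, and none is the prize; weight (1/4)·(1/3) = 1/12 each.
The weights sum to 1/6.
So P(the gold coin in box 2 | the host opened box 1 and box 4) = (1/12) / (1/6) = 1/2.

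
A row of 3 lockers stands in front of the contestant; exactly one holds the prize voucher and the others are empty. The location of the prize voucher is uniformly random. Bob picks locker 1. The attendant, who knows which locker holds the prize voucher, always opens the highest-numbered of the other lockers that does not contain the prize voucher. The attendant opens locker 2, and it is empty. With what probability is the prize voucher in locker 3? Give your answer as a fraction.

Condition on the true location of the prize voucher.
If it is in locker 1 (prior 1/3): the attendant would have opened locker 3 instead, probability 0; weight (1/3)·0 = 0.
If it is in locker 2 (prior 1/3): the attendant opened locker 2, so this case is ruled out; weight (1/3)·0 = 0.
If it is in locker 3 (prior 1/3): locker 2 is the highest-numbered option available, probability 1; weight (1/3)·1 = 1/3.
The weights sum to 1/3.
So P(the prize voucher in locker 3 | the attendant opened locker 2) = (1/3) / (1/3) = 1.

1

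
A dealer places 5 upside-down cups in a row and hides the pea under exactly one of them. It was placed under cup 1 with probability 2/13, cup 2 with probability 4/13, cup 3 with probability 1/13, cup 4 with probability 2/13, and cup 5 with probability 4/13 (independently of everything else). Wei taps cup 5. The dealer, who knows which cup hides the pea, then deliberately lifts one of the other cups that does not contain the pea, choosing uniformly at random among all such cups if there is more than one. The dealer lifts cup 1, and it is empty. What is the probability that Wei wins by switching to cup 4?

1/5

Consider each possible location of the pea in turn.
If it is under cup 1 (prior 2/13): the dealer opened cup 1, so this case is ruled out; weight (2/13)·0 = 0.
If it is under cup 2 (prior 4/13): the dealer has 3 equally likely choices, so probability 1/3; weight (4/13)·(1/3) = 4/39.
If it is under cup 3 (prior 1/13): the dealer has 3 equally likely choices, so probability 1/3; weight (1/13)·(1/3) = 1/39.
If it is under cup 4 (prior 2/13): the dealer has 3 equally likely choices, so probability 1/3; weight (2/13)·(1/3) = 2/39.
If it is under cup 5 (prior 4/13): the dealer has 4 equally likely choices, so probability 1/4; weight (4/13)·(1/4) = 1/13.
The weights sum to 10/39.
So P(the pea under cup 4 | the dealer opened cup 1) = (2/39) / (10/39) = 1/5.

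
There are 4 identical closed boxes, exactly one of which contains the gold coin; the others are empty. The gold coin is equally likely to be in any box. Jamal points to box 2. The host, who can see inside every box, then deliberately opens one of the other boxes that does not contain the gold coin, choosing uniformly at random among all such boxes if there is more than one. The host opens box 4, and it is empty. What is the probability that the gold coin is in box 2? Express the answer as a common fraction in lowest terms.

Consider each possible location of the gold coin in turn.
If it is in either of boxes 1 and 3 (prior 1/4 each): the host has 2 equally likely choices, so probability 1/2; weight (1/4)·(1/2) = 1/8 each.
If it is in box 2 (prior 1/4): the host has 3 equally likely choices, so probability 1/3; weight (1/4)·(1/3) = 1/12.
If it is in box 4 (prior 1/4): the host opened box 4, so this case is ruled out; weight (1/4)·0 = 0.
The weights sum to 1/3.
So P(the gold coin in box 2 | the host opened box 4) = (1/12) / (1/3) = 1/4.

1/4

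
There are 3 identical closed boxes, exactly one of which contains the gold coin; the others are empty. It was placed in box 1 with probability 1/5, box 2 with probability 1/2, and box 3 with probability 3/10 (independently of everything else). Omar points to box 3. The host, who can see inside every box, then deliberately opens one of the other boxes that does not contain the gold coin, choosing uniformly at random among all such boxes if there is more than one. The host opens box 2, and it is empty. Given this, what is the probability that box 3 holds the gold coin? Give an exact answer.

Consider each possible location of the gold coin in turn.
If it is in box 1 (prior 1/5): the host has no choice, probability 1; weight (1/5)·1 = 1/5.
If it is in box 2 (prior 1/2): the host opened box 2, so this case is ruled out; weight (1/2)·0 = 0.
If it is in box 3 (prior 3/10): the host has 2 equally likely choices, so probability 1/2; weight (3/10)·(1/2) = 3/20.
The weights sum to 7/20.
So P(the gold coin in box 3 | the host opened box 2) = (3/20) / (7/20) = 3/7.

3/7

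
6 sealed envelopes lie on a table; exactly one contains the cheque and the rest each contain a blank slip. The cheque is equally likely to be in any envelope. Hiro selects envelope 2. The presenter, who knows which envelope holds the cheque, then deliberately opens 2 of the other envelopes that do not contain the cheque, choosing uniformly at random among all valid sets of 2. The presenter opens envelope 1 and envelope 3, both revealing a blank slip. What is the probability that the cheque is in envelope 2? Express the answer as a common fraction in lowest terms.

Condition on the true location of the cheque.
If it is in either of envelopes 1 and 3 (prior 1/6 each): that envelope was opened and seen not to hold the prize — ruled out; weight (1/6)·0 = 0 each.
If it is in envelope 2 (prior 1/6): the presenter has 10 equally likely choices, so probability 1/10; weight (1/6)·(1/10) = 1/60.
If it is in any of envelopes 4, 5, and 6 (prior 1/6 each): the presenter has 6 equally likely choices, so probability 1/6; weight (1/6)·(1/6) = 1/36 each.
The weights sum to 1/10.
So P(the cheque in envelope 2 | the presenter opened envelope 1 and envelope 3) = (1/60) / (1/10) = 1/6.

1/6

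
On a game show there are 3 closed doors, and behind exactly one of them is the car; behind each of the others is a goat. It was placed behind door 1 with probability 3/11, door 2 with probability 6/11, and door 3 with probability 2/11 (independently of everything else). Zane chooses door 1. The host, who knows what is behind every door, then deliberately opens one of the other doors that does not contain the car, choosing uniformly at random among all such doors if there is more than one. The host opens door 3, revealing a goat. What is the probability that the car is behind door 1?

1/5

Apply Bayes' rule, conditioning on where the car actually is.
If it is behind door 1 (prior 3/11): the host has 2 equally likely choices, so probability 1/2; weight (3/11)·(1/2) = 3/22.
If it is behind door 2 (prior 6/11): the host has no choice, probability 1; weight (6/11)·1 = 6/11.
If it is behind door 3 (prior 2/11): the host opened door 3, so this case is ruled out; weight (2/11)·0 = 0.
The weights sum to 15/22.
So P(the car behind door 1 | the host opened door 3) = (3/22) / (15/22) = 1/5.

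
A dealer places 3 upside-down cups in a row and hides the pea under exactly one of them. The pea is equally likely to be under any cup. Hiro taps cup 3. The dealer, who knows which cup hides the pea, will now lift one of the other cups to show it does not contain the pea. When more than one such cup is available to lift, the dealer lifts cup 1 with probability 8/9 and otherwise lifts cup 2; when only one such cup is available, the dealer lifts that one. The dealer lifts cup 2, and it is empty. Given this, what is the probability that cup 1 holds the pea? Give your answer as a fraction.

Condition on the true location of the pea.
If it is under cup 1 (prior 1/3): only cup 2 is available, probability 1; weight (1/3)·1 = 1/3.
If it is under cup 2 (prior 1/3): the dealer opened cup 2, so this case is ruled out; weight (1/3)·0 = 0.
If it is under cup 3 (prior 1/3): cup 1 is available but not opened, probability 1/9; weight (1/3)·(1/9) = 1/27.
The weights sum to 10/27.
So P(the pea under cup 1 | the dealer opened cup 2) = (1/3) / (10/27) = 9/10.

9/10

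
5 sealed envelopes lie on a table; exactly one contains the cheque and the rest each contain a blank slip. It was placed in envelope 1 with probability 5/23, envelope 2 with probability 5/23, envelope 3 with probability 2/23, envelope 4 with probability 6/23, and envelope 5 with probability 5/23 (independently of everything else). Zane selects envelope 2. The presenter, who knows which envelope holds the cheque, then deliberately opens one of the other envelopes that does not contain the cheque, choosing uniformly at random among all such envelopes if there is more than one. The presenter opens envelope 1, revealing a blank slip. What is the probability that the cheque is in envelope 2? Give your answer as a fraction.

15/67

Consider each possible location of the cheque in turn.
If it is in envelope 1 (prior 5/23): the presenter opened envelope 1, so this case is ruled out; weight (5/23)·0 = 0.
If it is in envelope 2 (prior 5/23): the presenter has 4 equally likely choices, so probability 1/4; weight (5/23)·(1/4) = 5/92.
If it is in envelope 3 (prior 2/23): the presenter has 3 equally likely choices, so probability 1/3; weight (2/23)·(1/3) = 2/69.
If it is in envelope 4 (prior 6/23): the presenter has 3 equally likely choices, so probability 1/3; weight (6/23)·(1/3) = 2/23.
If it is in envelope 5 (prior 5/23): the presenter has 3 equally likely choices, so probability 1/3; weight (5/23)·(1/3) = 5/69.
The weights sum to 67/276.
So P(the cheque in envelope 2 | the presenter opened envelope 1) = (5/92) / (67/276) = 15/67.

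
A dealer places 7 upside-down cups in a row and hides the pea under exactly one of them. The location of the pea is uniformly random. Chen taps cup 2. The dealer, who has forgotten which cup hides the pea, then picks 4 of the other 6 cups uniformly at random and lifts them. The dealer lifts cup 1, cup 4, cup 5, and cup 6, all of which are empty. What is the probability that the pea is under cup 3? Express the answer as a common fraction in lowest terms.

Consider each possible location of the pea in turn.
If it is under any of cups 1, 4, 5, and 6 (prior 1/7 each): that cup was opened and seen not to hold the prize — ruled out; weight (1/7)·0 = 0 each.
If it is under any of cups 2, 3, and 7 (prior 1/7 each): the dealer picks exactly this set with probability 1/15 regardless, and none is the prize; weight (1/7)·(1/15) = 1/105 each.
The weights sum to 1/35.
So P(the pea under cup 3 | the dealer opened cup 1, cup 4, cup 5, and cup 6) = (1/105) / (1/35) = 1/3.

1/3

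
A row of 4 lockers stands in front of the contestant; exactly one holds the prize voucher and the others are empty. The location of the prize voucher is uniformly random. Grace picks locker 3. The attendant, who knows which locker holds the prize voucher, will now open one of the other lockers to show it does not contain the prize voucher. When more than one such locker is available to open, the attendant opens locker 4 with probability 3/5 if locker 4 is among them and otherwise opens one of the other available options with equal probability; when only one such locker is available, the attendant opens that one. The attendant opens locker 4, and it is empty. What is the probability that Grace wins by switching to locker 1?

1/3

Apply Bayes' rule, conditioning on where the prize voucher actually is.
If it is in any of lockers 1, 2, and 3 (prior 1/4 each): locker 4 is available, opened with probability 3/5; weight (1/4)·(3/5) = 3/20 each.
If it is in locker 4 (prior 1/4): the attendant opened locker 4, so this case is ruled out; weight (1/4)·0 = 0.
The weights sum to 9/20.
So P(the prize voucher in locker 1 | the attendant opened locker 4) = (3/20) / (9/20) = 1/3.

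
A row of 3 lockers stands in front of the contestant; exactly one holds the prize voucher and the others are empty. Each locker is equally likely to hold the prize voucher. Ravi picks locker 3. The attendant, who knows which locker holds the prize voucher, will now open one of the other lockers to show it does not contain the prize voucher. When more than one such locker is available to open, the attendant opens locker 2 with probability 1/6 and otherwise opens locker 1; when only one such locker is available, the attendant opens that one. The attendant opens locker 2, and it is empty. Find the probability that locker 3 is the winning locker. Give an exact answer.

Apply Bayes' rule, conditioning on where the prize voucher actually is.
If it is in locker 1 (prior 1/3): only locker 2 is available, probability 1; weight (1/3)·1 = 1/3.
If it is in locker 2 (prior 1/3): the attendant opened locker 2, so this case is ruled out; weight (1/3)·0 = 0.
If it is in locker 3 (prior 1/3): locker 2 is available, opened with probability 1/6; weight (1/3)·(1/6) = 1/18.
The weights sum to 7/18.
So P(the prize voucher in locker 3 | the attendant opened locker 2) = (1/18) / (7/18) = 1/7.

1/7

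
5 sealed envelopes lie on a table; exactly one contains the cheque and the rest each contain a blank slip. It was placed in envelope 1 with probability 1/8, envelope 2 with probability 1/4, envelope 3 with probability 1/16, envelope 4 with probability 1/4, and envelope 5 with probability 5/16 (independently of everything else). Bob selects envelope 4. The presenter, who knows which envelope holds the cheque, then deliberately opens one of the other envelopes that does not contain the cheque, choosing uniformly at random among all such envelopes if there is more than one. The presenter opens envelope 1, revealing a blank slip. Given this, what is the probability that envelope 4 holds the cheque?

Condition on the true location of the cheque.
If it is in envelope 1 (prior 1/8): the presenter opened envelope 1, so this case is ruled out; weight (1/8)·0 = 0.
If it is in envelope 2 (prior 1/4): the presenter has 3 equally likely choices, so probability 1/3; weight (1/4)·(1/3) = 1/12.
If it is in envelope 3 (prior 1/16): the presenter has 3 equally likely choices, so probability 1/3; weight (1/16)·(1/3) = 1/48.
If it is in envelope 4 (prior 1/4): the presenter has 4 equally likely choices, so probability 1/4; weight (1/4)·(1/4) = 1/16.
If it is in envelope 5 (prior 5/16): the presenter has 3 equally likely choices, so probability 1/3; weight (5/16)·(1/3) = 5/48.
The weights sum to 13/48.
So P(the cheque in envelope 4 | the presenter opened envelope 1) = (1/16) / (13/48) = 3/13.

3/13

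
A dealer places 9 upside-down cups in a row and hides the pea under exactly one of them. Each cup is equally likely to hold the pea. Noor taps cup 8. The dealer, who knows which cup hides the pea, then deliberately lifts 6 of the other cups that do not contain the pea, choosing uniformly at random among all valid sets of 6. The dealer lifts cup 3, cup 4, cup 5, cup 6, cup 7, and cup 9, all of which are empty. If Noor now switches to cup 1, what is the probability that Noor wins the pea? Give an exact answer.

Consider each possible location of the pea in turn.
If it is under either of cups 1 and 2 (prior 1/9 each): the dealer has 7 equally likely choices, so probability 1/7; weight (1/9)·(1/7) = 1/63 each.
If it is under any of cups 3, 4, 5, 6, 7, and 9 (prior 1/9 each): that cup was opened and seen not to hold the prize — ruled out; weight (1/9)·0 = 0 each.
If it is under cup 8 (prior 1/9): the dealer has 28 equally likely choices, so probability 1/28; weight (1/9)·(1/28) = 1/252.
The weights sum to 1/28.
So P(the pea under cup 1 | the dealer opened cup 3, cup 4, cup 5, cup 6, cup 7, and cup 9) = (1/63) / (1/28) = 4/9.

4/9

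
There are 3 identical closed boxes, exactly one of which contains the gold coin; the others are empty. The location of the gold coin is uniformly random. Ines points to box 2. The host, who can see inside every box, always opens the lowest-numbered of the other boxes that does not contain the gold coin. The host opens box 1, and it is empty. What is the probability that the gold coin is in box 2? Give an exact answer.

1/2

Condition on the true location of the gold coin.
If it is in box 1 (prior 1/3): the host opened box 1, so this case is ruled out; weight (1/3)·0 = 0.
If it is in either of boxes 2 and 3 (prior 1/3 each): box 1 is the lowest-numbered option available, probability 1; weight (1/3)·1 = 1/3 each.
The weights sum to 2/3.
So P(the gold coin in box 2 | the host opened box 1) = (1/3) / (2/3) = 1/2.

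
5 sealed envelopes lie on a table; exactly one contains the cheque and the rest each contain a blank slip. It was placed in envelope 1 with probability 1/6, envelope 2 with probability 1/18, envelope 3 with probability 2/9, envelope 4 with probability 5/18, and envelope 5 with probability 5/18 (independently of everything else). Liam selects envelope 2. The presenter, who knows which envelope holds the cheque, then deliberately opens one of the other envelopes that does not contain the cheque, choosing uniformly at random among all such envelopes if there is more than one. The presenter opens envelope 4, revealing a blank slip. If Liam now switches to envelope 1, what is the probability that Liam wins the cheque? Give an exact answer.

4/17

Consider each possible location of the cheque in turn.
If it is in envelope 1 (prior 1/6): the presenter has 3 equally likely choices, so probability 1/3; weight (1/6)·(1/3) = 1/18.
If it is in envelope 2 (prior 1/18): the presenter has 4 equally likely choices, so probability 1/4; weight (1/18)·(1/4) = 1/72.
If it is in envelope 3 (prior 2/9): the presenter has 3 equally likely choices, so probability 1/3; weight (2/9)·(1/3) = 2/27.
If it is in envelope 4 (prior 5/18): the presenter opened envelope 4, so this case is ruled out; weight (5/18)·0 = 0.
If it is in envelope 5 (prior 5/18): the presenter has 3 equally likely choices, so probability 1/3; weight (5/18)·(1/3) = 5/54.
The weights sum to 17/72.
So P(the cheque in envelope 1 | the presenter opened envelope 4) = (1/18) / (17/72) = 4/17.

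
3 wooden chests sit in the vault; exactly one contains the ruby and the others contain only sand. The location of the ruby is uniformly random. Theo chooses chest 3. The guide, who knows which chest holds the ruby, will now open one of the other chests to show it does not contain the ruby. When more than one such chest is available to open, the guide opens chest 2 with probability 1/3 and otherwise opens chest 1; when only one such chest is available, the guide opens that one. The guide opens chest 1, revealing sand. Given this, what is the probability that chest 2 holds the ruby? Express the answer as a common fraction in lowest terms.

3/5

Condition on the true location of the ruby.
If it is in chest 1 (prior 1/3): the guide opened chest 1, so this case is ruled out; weight (1/3)·0 = 0.
If it is in chest 2 (prior 1/3): only chest 1 is available, probability 1; weight (1/3)·1 = 1/3.
If it is in chest 3 (prior 1/3): chest 2 is available but not opened, probability 2/3; weight (1/3)·(2/3) = 2/9.
The weights sum to 5/9.
So P(the ruby in chest 2 | the guide opened chest 1) = (1/3) / (5/9) = 3/5.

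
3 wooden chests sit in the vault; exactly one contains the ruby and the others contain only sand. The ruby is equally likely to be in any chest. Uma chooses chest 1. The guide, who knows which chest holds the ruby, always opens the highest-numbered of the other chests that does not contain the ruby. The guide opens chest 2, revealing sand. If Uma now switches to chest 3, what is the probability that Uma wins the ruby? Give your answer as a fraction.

Consider each possible location of the ruby in turn.
If it is in chest 1 (prior 1/3): the guide would have opened chest 3 instead, probability 0; weight (1/3)·0 = 0.
If it is in chest 2 (prior 1/3): the guide opened chest 2, so this case is ruled out; weight (1/3)·0 = 0.
If it is in chest 3 (prior 1/3): chest 2 is the highest-numbered option available, probability 1; weight (1/3)·1 = 1/3.
The weights sum to 1/3.
So P(the ruby in chest 3 | the guide opened chest 2) = (1/3) / (1/3) = 1.

1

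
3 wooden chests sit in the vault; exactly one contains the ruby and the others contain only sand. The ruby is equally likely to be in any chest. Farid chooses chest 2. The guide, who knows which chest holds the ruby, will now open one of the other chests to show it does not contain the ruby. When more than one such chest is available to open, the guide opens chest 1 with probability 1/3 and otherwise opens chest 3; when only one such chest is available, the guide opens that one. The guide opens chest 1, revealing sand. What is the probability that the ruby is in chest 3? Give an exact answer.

Condition on the true location of the ruby.
If it is in chest 1 (prior 1/3): the guide opened chest 1, so this case is ruled out; weight (1/3)·0 = 0.
If it is in chest 2 (prior 1/3): chest 1 is available, opened with probability 1/3; weight (1/3)·(1/3) = 1/9.
If it is in chest 3 (prior 1/3): only chest 1 is available, probability 1; weight (1/3)·1 = 1/3.
The weights sum to 4/9.
So P(the ruby in chest 3 | the guide opened chest 1) = (1/3) / (4/9) = 3/4.

3/4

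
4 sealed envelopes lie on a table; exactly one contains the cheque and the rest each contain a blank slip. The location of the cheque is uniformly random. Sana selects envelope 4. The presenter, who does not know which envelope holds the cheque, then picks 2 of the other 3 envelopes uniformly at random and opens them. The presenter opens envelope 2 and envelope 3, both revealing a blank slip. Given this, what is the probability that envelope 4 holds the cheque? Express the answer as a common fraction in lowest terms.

Condition on the true location of the cheque.
If it is in either of envelopes 1 and 4 (prior 1/4 each): the presenter picks exactly this set with probability 1/3 regardless, and none is the prize; weight (1/4)·(1/3) = 1/12 each.
If it is in either of envelopes 2 and 3 (prior 1/4 each): that envelope was opened and seen not to hold the prize — ruled out; weight (1/4)·0 = 0 each.
The weights sum to 1/6.
So P(the cheque in envelope 4 | the presenter opened envelope 2 and envelope 3) = (1/12) / (1/6) = 1/2.

1/2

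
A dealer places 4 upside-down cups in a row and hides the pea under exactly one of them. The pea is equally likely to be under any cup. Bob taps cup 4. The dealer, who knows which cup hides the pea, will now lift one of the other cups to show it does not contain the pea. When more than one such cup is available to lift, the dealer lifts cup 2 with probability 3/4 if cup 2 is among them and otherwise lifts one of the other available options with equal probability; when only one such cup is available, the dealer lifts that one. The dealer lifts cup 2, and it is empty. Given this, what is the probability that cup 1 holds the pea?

1/3

Apply Bayes' rule, conditioning on where the pea actually is.
If it is under any of cups 1, 3, and 4 (prior 1/4 each): cup 2 is available, opened with probability 3/4; weight (1/4)·(3/4) = 3/16 each.
If it is under cup 2 (prior 1/4): the dealer opened cup 2, so this case is ruled out; weight (1/4)·0 = 0.
The weights sum to 9/16.
So P(the pea under cup 1 | the dealer opened cup 2) = (3/16) / (9/16) = 1/3.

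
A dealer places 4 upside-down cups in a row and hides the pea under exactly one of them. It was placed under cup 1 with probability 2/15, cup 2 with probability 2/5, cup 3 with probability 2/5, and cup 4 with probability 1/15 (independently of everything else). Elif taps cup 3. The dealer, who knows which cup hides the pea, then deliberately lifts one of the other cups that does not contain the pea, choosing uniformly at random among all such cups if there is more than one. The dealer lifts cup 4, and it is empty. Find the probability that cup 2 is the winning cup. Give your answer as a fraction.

Condition on the true location of the pea.
If it is under cup 1 (prior 2/15): the dealer has 2 equally likely choices, so probability 1/2; weight (2/15)·(1/2) = 1/15.
If it is under cup 2 (prior 2/5): the dealer has 2 equally likely choices, so probability 1/2; weight (2/5)·(1/2) = 1/5.
If it is under cup 3 (prior 2/5): the dealer has 3 equally likely choices, so probability 1/3; weight (2/5)·(1/3) = 2/15.
If it is under cup 4 (prior 1/15): the dealer opened cup 4, so this case is ruled out; weight (1/15)·0 = 0.
The weights sum to 2/5.
So P(the pea under cup 2 | the dealer opened cup 4) = (1/5) / (2/5) = 1/2.

1/2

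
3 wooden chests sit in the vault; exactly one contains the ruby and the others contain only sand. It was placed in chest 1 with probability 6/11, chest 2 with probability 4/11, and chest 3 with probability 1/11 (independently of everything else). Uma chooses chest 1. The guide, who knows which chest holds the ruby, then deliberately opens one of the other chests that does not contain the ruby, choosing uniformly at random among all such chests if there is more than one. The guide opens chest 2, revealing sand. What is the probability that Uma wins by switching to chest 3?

1/4

Consider each possible location of the ruby in turn.
If it is in chest 1 (prior 6/11): the guide has 2 equally likely choices, so probability 1/2; weight (6/11)·(1/2) = 3/11.
If it is in chest 2 (prior 4/11): the guide opened chest 2, so this case is ruled out; weight (4/11)·0 = 0.
If it is in chest 3 (prior 1/11): the guide has no choice, probability 1; weight (1/11)·1 = 1/11.
The weights sum to 4/11.
So P(the ruby in chest 3 | the guide opened chest 2) = (1/11) / (4/11) = 1/4.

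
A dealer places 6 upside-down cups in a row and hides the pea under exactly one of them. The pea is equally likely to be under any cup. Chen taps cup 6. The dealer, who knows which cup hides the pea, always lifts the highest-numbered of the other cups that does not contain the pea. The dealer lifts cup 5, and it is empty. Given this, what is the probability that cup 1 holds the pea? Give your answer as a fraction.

1/5

Condition on the true location of the pea.
If it is under any of cups 1, 2, 3, 4, and 6 (prior 1/6 each): cup 5 is the highest-numbered option available, probability 1; weight (1/6)·1 = 1/6 each.
If it is under cup 5 (prior 1/6): the dealer opened cup 5, so this case is ruled out; weight (1/6)·0 = 0.
The weights sum to 5/6.
So P(the pea under cup 1 | the dealer opened cup 5) = (1/6) / (5/6) = 1/5.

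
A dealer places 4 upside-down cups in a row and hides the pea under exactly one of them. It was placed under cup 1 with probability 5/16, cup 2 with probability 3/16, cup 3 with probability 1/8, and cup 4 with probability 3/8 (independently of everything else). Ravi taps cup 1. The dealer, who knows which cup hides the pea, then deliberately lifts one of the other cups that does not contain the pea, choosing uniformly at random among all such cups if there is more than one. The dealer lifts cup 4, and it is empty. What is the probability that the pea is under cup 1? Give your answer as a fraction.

Condition on the true location of the pea.
If it is under cup 1 (prior 5/16): the dealer has 3 equally likely choices, so probability 1/3; weight (5/16)·(1/3) = 5/48.
If it is under cup 2 (prior 3/16): the dealer has 2 equally likely choices, so probability 1/2; weight (3/16)·(1/2) = 3/32.
If it is under cup 3 (prior 1/8): the dealer has 2 equally likely choices, so probability 1/2; weight (1/8)·(1/2) = 1/16.
If it is under cup 4 (prior 3/8): the dealer opened cup 4, so this case is ruled out; weight (3/8)·0 = 0.
The weights sum to 25/96.
So P(the pea under cup 1 | the dealer opened cup 4) = (5/48) / (25/96) = 2/5.

2/5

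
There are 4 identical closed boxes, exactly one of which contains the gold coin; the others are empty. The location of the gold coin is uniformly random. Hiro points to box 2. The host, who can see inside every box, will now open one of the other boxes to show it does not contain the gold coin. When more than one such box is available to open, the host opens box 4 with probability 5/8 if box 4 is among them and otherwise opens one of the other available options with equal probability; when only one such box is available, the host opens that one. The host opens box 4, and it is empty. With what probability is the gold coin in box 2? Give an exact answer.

Condition on the true location of the gold coin.
If it is in any of boxes 1, 2, and 3 (prior 1/4 each): box 4 is available, opened with probability 5/8; weight (1/4)·(5/8) = 5/32 each.
If it is in box 4 (prior 1/4): the host opened box 4, so this case is ruled out; weight (1/4)·0 = 0.
The weights sum to 15/32.
So P(the gold coin in box 2 | the host opened box 4) = (5/32) / (15/32) = 1/3.

1/3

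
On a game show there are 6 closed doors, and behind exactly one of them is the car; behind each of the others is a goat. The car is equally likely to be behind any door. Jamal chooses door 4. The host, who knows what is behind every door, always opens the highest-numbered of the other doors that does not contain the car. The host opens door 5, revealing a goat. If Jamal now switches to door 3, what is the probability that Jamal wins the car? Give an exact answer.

Apply Bayes' rule, conditioning on where the car actually is.
If it is behind any of doors 1, 2, 3, and 4 (prior 1/6 each): the host would have opened door 6 instead, probability 0; weight (1/6)·0 = 0 each.
If it is behind door 5 (prior 1/6): the host opened door 5, so this case is ruled out; weight (1/6)·0 = 0.
If it is behind door 6 (prior 1/6): door 5 is the highest-numbered option available, probability 1; weight (1/6)·1 = 1/6.
The weights sum to 1/6.
So P(the car behind door 3 | the host opened door 5) = 0 / (1/6) = 0.

0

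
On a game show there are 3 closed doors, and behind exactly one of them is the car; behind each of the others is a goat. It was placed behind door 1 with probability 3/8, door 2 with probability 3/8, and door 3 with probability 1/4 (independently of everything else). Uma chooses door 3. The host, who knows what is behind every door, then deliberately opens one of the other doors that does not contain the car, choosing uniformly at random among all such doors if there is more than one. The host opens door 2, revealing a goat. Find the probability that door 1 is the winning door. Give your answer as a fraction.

Apply Bayes' rule, conditioning on where the car actually is.
If it is behind door 1 (prior 3/8): the host has no choice, probability 1; weight (3/8)·1 = 3/8.
If it is behind door 2 (prior 3/8): the host opened door 2, so this case is ruled out; weight (3/8)·0 = 0.
If it is behind door 3 (prior 1/4): the host has 2 equally likely choices, so probability 1/2; weight (1/4)·(1/2) = 1/8.
The weights sum to 1/2.
So P(the car behind door 1 | the host opened door 2) = (3/8) / (1/2) = 3/4.

3/4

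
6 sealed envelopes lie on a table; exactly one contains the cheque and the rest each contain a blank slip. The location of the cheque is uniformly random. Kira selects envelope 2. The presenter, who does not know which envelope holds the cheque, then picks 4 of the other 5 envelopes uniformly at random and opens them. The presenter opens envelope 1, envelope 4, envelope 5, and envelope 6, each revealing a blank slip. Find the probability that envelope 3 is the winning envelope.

Condition on the true location of the cheque.
If it is in any of envelopes 1, 4, 5, and 6 (prior 1/6 each): that envelope was opened and seen not to hold the prize — ruled out; weight (1/6)·0 = 0 each.
If it is in either of envelopes 2 and 3 (prior 1/6 each): the presenter picks exactly this set with probability 1/5 regardless, and none is the prize; weight (1/6)·(1/5) = 1/30 each.
The weights sum to 1/15.
So P(the cheque in envelope 3 | the presenter opened envelope 1, envelope 4, envelope 5, and envelope 6) = (1/30) / (1/15) = 1/2.

1/2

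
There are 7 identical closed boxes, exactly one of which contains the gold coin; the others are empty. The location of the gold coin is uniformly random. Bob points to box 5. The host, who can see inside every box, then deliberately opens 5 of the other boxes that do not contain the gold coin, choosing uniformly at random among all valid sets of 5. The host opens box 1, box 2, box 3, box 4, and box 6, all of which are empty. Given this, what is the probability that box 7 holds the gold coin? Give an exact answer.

Condition on the true location of the gold coin.
If it is in any of boxes 1, 2, 3, 4, and 6 (prior 1/7 each): that box was opened and seen not to hold the prize — ruled out; weight (1/7)·0 = 0 each.
If it is in box 5 (prior 1/7): the host has 6 equally likely choices, so probability 1/6; weight (1/7)·(1/6) = 1/42.
If it is in box 7 (prior 1/7): the host has no choice, probability 1; weight (1/7)·1 = 1/7.
The weights sum to 1/6.
So P(the gold coin in box 7 | the host opened box 1, box 2, box 3, box 4, and box 6) = (1/7) / (1/6) = 6/7.

6/7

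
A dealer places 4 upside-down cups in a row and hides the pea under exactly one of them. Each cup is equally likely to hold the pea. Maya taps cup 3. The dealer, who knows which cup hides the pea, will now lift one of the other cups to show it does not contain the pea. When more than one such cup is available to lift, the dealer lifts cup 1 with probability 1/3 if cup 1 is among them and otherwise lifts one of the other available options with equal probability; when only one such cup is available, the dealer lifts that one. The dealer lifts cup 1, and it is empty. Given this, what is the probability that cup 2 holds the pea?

1/3

Apply Bayes' rule, conditioning on where the pea actually is.
If it is under cup 1 (prior 1/4): the dealer opened cup 1, so this case is ruled out; weight (1/4)·0 = 0.
If it is under any of cups 2, 3, and 4 (prior 1/4 each): cup 1 is available, opened with probability 1/3; weight (1/4)·(1/3) = 1/12 each.
The weights sum to 1/4.
So P(the pea under cup 2 | the dealer opened cup 1) = (1/12) / (1/4) = 1/3.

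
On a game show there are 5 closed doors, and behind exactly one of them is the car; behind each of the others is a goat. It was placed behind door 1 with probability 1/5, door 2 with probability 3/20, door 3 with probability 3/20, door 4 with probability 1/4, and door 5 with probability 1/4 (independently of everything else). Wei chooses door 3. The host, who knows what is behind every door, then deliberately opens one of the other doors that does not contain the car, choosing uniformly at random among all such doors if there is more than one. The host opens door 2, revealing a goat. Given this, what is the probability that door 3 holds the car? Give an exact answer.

Consider each possible location of the car in turn.
If it is behind door 1 (prior 1/5): the host has 3 equally likely choices, so probability 1/3; weight (1/5)·(1/3) = 1/15.
If it is behind door 2 (prior 3/20): the host opened door 2, so this case is ruled out; weight (3/20)·0 = 0.
If it is behind door 3 (prior 3/20): the host has 4 equally likely choices, so probability 1/4; weight (3/20)·(1/4) = 3/80.
If it is behind either of doors 4 and 5 (prior 1/4 each): the host has 3 equally likely choices, so probability 1/3; weight (1/4)·(1/3) = 1/12 each.
The weights sum to 13/48.
So P(the car behind door 3 | the host opened door 2) = (3/80) / (13/48) = 9/65.

9/65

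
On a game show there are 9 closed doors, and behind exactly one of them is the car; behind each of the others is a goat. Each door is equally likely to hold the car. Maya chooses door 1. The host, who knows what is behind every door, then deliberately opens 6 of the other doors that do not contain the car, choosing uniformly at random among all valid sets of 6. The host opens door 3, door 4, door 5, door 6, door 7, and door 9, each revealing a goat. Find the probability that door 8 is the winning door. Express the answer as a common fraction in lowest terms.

4/9

Condition on the true location of the car.
If it is behind door 1 (prior 1/9): the host has 28 equally likely choices, so probability 1/28; weight (1/9)·(1/28) = 1/252.
If it is behind either of doors 2 and 8 (prior 1/9 each): the host has 7 equally likely choices, so probability 1/7; weight (1/9)·(1/7) = 1/63 each.
If it is behind any of doors 3, 4, 5, 6, 7, and 9 (prior 1/9 each): that door was opened and seen not to hold the prize — ruled out; weight (1/9)·0 = 0 each.
The weights sum to 1/28.
So P(the car behind door 8 | the host opened door 3, door 4, door 5, door 6, door 7, and door 9) = (1/63) / (1/28) = 4/9.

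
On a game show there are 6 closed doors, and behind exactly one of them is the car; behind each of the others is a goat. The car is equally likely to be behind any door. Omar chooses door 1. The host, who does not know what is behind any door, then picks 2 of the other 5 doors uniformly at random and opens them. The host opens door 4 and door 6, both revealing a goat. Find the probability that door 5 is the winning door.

1/4

Because the host chose which doors to open without knowing where the car is, the choice is independent of the prize location. Learning that none of the 2 opened doors holds the car simply rules out those 2 locations and leaves the remaining 4 doors still equally likely by symmetry.
So P(the car behind door 5) = 1/4.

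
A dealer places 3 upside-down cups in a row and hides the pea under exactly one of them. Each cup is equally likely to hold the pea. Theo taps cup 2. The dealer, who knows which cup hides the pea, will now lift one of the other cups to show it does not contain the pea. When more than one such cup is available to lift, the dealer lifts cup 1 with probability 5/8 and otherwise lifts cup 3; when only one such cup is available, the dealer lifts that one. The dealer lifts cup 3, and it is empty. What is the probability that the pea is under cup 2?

3/11

Apply Bayes' rule, conditioning on where the pea actually is.
If it is under cup 1 (prior 1/3): only cup 3 is available, probability 1; weight (1/3)·1 = 1/3.
If it is under cup 2 (prior 1/3): cup 1 is available but not opened, probability 3/8; weight (1/3)·(3/8) = 1/8.
If it is under cup 3 (prior 1/3): the dealer opened cup 3, so this case is ruled out; weight (1/3)·0 = 0.
The weights sum to 11/24.
So P(the pea under cup 2 | the dealer opened cup 3) = (1/8) / (11/24) = 3/11.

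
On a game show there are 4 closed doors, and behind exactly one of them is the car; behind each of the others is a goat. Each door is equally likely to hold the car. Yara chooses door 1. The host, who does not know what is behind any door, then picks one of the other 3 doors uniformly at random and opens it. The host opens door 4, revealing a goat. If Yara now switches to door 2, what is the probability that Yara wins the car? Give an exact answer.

1/3

Condition on the true location of the car.
If it is behind any of doors 1, 2, and 3 (prior 1/4 each): the host picks door 4 with probability 1/3 regardless, and it is not the prize; weight (1/4)·(1/3) = 1/12 each.
If it is behind door 4 (prior 1/4): the host opened door 4, so this case is ruled out; weight (1/4)·0 = 0.
The weights sum to 1/4.
So P(the car behind door 2 | the host opened door 4) = (1/12) / (1/4) = 1/3.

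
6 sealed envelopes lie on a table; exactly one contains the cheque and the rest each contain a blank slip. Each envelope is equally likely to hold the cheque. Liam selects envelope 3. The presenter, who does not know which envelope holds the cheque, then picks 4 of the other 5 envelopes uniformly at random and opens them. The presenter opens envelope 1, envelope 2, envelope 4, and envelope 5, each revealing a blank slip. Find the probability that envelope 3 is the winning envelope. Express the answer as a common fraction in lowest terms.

1/2

Apply Bayes' rule, conditioning on where the cheque actually is.
If it is in any of envelopes 1, 2, 4, and 5 (prior 1/6 each): that envelope was opened and seen not to hold the prize — ruled out; weight (1/6)·0 = 0 each.
If it is in either of envelopes 3 and 6 (prior 1/6 each): the presenter picks exactly this set with probability 1/5 regardless, and none is the prize; weight (1/6)·(1/5) = 1/30 each.
The weights sum to 1/15.
So P(the cheque in envelope 3 | the presenter opened envelope 1, envelope 2, envelope 4, and envelope 5) = (1/30) / (1/15) = 1/2.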